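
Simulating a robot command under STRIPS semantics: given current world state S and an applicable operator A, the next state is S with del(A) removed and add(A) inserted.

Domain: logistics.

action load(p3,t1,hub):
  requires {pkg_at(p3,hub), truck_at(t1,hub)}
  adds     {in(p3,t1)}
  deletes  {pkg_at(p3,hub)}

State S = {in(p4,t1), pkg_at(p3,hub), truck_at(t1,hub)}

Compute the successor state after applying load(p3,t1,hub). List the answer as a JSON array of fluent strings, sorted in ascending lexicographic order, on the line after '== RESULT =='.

Progress:
  pre ⊆ S: {pkg_at(p3,hub), truck_at(t1,hub)} ⊆ S  — applicable
  S \ del = {in(p4,t1), truck_at(t1,hub)}
  ∪ add   = {in(p3,t1), in(p4,t1), truck_at(t1,hub)}

== RESULT ==
["in(p3,t1)", "in(p4,t1)", "truck_at(t1,hub)"]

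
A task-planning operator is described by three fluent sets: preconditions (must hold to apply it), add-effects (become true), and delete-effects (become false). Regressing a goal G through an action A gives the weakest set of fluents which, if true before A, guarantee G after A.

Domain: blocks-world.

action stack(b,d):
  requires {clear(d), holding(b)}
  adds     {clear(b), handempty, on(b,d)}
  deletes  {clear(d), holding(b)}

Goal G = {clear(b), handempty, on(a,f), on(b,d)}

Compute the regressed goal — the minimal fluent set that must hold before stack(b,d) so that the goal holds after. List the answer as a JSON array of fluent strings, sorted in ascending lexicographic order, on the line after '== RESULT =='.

Regress:
  G ∩ del = {}  (empty — regression defined)
  G \ add = {clear(b), handempty, on(a,f), on(b,d)} \ {clear(b), handempty, on(b,d)} = {on(a,f)}
  ∪ pre   = {on(a,f)} ∪ {clear(d), holding(b)}
          = {clear(d), holding(b), on(a,f)}

== RESULT ==
["clear(d)", "holding(b)", "on(a,f)"]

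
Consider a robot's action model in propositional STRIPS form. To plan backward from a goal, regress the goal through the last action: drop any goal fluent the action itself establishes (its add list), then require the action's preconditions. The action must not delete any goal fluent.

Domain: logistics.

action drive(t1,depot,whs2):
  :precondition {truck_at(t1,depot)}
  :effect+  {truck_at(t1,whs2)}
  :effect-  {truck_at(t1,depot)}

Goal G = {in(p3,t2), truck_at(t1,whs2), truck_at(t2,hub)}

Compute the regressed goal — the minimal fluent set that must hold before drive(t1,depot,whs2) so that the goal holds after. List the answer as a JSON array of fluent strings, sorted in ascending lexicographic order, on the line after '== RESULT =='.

Compute (G \ add) ∪ pre:
  G ∩ del = {}  (empty — regression defined)
  G \ add = {in(p3,t2), truck_at(t1,whs2), truck_at(t2,hub)} \ {truck_at(t1,whs2)} = {in(p3,t2), truck_at(t2,hub)}
  ∪ pre   = {in(p3,t2), truck_at(t2,hub)} ∪ {truck_at(t1,depot)}
          = {in(p3,t2), truck_at(t1,depot), truck_at(t2,hub)}

== RESULT ==
["in(p3,t2)", "truck_at(t1,depot)", "truck_at(t2,hub)"]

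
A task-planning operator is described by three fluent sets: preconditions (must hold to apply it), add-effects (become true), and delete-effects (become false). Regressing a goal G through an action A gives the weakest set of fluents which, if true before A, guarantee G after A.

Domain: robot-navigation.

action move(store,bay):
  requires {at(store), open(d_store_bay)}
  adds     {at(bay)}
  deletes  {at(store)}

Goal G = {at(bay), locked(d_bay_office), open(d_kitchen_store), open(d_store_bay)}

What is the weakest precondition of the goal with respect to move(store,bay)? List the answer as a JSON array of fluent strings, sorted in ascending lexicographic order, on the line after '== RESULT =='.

Regress:
  G ∩ del = {}  (empty — regression defined)
  G \ add = {at(bay), locked(d_bay_office), open(d_kitchen_store), open(d_store_bay)} \ {at(bay)} = {locked(d_bay_office), open(d_kitchen_store), open(d_store_bay)}
  ∪ pre   = {locked(d_bay_office), open(d_kitchen_store), open(d_store_bay)} ∪ {at(store), open(d_store_bay)}
          = {at(store), locked(d_bay_office), open(d_kitchen_store), open(d_store_bay)}

== RESULT ==
["at(store)", "locked(d_bay_office)", "open(d_kitchen_store)", "open(d_store_bay)"]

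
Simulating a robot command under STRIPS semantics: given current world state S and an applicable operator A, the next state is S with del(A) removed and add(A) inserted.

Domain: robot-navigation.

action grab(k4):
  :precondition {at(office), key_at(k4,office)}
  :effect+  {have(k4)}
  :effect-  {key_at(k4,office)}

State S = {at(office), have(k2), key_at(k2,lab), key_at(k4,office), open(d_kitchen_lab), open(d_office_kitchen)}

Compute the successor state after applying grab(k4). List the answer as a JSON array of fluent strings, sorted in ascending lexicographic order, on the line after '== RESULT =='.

Compute (S \ del) ∪ add:
  pre ⊆ S: {at(office), key_at(k4,office)} ⊆ S  — applicable
  S \ del = {at(office), have(k2), key_at(k2,lab), open(d_kitchen_lab), open(d_office_kitchen)}
  ∪ add   = {at(office), have(k2), have(k4), key_at(k2,lab), open(d_kitchen_lab), open(d_office_kitchen)}

== RESULT ==
["at(office)", "have(k2)", "have(k4)", "key_at(k2,lab)", "open(d_kitchen_lab)", "open(d_office_kitchen)"]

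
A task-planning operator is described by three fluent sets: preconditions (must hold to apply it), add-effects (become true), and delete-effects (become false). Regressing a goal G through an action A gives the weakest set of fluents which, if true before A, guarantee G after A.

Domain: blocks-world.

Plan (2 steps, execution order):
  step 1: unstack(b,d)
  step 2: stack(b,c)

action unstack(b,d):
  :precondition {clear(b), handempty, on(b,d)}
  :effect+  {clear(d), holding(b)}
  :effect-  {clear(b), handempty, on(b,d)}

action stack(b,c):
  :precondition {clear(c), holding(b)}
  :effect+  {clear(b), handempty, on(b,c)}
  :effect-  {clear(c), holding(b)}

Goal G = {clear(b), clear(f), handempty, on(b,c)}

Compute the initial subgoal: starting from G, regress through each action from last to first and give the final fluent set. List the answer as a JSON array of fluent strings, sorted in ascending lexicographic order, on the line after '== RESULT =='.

Regress step by step:
  through step 2 (stack(b,c)): drop {clear(b), handempty, on(b,c)}, keep {clear(f)}, require {clear(c), holding(b)}
    → {clear(c), clear(f), holding(b)}
  through step 1 (unstack(b,d)): drop {holding(b)}, keep {clear(c), clear(f)}, require {clear(b), handempty, on(b,d)}
    → {clear(b), clear(c), clear(f), handempty, on(b,d)}

== RESULT ==
["clear(b)", "clear(c)", "clear(f)", "handempty", "on(b,d)"]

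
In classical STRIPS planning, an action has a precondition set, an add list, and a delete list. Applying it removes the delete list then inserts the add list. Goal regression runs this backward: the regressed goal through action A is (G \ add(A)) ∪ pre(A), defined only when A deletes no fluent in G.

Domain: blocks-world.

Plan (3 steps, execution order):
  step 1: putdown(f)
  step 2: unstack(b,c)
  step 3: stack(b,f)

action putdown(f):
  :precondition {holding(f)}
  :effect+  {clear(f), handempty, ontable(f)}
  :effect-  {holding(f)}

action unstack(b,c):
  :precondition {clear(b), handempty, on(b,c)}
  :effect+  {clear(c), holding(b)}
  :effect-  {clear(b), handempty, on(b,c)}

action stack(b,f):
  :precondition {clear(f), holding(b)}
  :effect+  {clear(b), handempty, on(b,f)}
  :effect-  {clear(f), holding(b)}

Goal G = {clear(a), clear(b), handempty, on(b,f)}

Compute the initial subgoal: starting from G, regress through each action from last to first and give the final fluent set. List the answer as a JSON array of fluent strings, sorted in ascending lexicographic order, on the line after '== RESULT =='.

Regress step by step:
  through step 3 (stack(b,f)): drop {clear(b), handempty, on(b,f)}, keep {clear(a)}, require {clear(f), holding(b)}
    → {clear(a), clear(f), holding(b)}
  through step 2 (unstack(b,c)): drop {holding(b)}, keep {clear(a), clear(f)}, require {clear(b), handempty, on(b,c)}
    → {clear(a), clear(b), clear(f), handempty, on(b,c)}
  through step 1 (putdown(f)): drop {clear(f), handempty}, keep {clear(a), clear(b), on(b,c)}, require {holding(f)}
    → {clear(a), clear(b), holding(f), on(b,c)}

== RESULT ==
["clear(a)", "clear(b)", "holding(f)", "on(b,c)"]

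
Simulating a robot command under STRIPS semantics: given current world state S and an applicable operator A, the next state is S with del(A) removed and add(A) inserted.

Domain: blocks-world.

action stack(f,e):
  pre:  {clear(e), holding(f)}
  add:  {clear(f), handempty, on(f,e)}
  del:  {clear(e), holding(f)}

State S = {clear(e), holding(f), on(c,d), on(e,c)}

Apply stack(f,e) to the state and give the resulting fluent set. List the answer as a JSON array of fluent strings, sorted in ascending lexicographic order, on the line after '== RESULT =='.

Compute (S \ del) ∪ add:
  pre ⊆ S: {clear(e), holding(f)} ⊆ S  — applicable
  S \ del = {on(c,d), on(e,c)}
  ∪ add   = {clear(f), handempty, on(c,d), on(e,c), on(f,e)}

== RESULT ==
["clear(f)", "handempty", "on(c,d)", "on(e,c)", "on(f,e)"]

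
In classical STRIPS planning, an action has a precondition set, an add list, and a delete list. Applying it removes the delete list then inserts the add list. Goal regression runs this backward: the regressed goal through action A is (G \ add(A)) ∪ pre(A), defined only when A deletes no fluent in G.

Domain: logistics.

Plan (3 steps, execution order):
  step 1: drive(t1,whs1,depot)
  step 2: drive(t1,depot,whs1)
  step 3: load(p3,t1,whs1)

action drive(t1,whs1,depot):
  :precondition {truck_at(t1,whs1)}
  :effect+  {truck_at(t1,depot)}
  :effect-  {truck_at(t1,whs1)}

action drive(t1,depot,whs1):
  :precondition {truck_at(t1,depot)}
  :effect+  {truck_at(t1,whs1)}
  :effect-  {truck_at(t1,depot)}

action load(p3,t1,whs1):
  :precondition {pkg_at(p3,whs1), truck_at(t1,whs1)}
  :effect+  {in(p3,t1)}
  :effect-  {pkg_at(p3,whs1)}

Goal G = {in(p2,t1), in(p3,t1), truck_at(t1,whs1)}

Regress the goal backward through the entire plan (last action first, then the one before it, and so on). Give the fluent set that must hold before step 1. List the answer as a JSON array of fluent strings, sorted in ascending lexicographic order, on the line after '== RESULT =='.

Regress step by step:
  through step 3 (load(p3,t1,whs1)): drop {in(p3,t1)}, keep {in(p2,t1), truck_at(t1,whs1)}, require {pkg_at(p3,whs1), truck_at(t1,whs1)}
    → {in(p2,t1), pkg_at(p3,whs1), truck_at(t1,whs1)}
  through step 2 (drive(t1,depot,whs1)): drop {truck_at(t1,whs1)}, keep {in(p2,t1), pkg_at(p3,whs1)}, require {truck_at(t1,depot)}
    → {in(p2,t1), pkg_at(p3,whs1), truck_at(t1,depot)}
  through step 1 (drive(t1,whs1,depot)): drop {truck_at(t1,depot)}, keep {in(p2,t1), pkg_at(p3,whs1)}, require {truck_at(t1,whs1)}
    → {in(p2,t1), pkg_at(p3,whs1), truck_at(t1,whs1)}

== RESULT ==
["in(p2,t1)", "pkg_at(p3,whs1)", "truck_at(t1,whs1)"]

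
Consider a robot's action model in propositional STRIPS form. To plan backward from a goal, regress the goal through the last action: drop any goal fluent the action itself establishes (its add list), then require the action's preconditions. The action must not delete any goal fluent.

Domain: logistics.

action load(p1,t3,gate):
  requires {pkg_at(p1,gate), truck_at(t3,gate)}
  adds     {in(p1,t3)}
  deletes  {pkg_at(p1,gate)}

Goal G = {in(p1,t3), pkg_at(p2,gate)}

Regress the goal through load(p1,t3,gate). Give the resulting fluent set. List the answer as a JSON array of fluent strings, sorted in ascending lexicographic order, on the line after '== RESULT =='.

Compute (G \ add) ∪ pre:
  G ∩ del = {}  (empty — regression defined)
  G \ add = {in(p1,t3), pkg_at(p2,gate)} \ {in(p1,t3)} = {pkg_at(p2,gate)}
  ∪ pre   = {pkg_at(p2,gate)} ∪ {pkg_at(p1,gate), truck_at(t3,gate)}
          = {pkg_at(p1,gate), pkg_at(p2,gate), truck_at(t3,gate)}

== RESULT ==
["pkg_at(p1,gate)", "pkg_at(p2,gate)", "truck_at(t3,gate)"]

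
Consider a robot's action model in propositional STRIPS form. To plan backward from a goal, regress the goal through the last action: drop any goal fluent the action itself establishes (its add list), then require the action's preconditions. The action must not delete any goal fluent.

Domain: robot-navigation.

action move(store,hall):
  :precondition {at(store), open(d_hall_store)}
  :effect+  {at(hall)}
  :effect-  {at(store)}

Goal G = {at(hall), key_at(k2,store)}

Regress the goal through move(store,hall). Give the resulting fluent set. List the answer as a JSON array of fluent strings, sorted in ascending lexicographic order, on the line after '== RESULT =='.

Regress:
  G ∩ del = {}  (empty — regression defined)
  G \ add = {at(hall), key_at(k2,store)} \ {at(hall)} = {key_at(k2,store)}
  ∪ pre   = {key_at(k2,store)} ∪ {at(store), open(d_hall_store)}
          = {at(store), key_at(k2,store), open(d_hall_store)}

== RESULT ==
["at(store)", "key_at(k2,store)", "open(d_hall_store)"]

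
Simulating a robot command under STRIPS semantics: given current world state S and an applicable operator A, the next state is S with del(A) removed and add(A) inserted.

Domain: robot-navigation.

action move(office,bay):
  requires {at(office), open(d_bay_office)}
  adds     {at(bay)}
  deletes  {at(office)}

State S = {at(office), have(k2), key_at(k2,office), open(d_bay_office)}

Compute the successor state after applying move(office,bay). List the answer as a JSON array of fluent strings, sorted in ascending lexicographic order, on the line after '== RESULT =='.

Compute (S \ del) ∪ add:
  pre ⊆ S: {at(office), open(d_bay_office)} ⊆ S  — applicable
  S \ del = {have(k2), key_at(k2,office), open(d_bay_office)}
  ∪ add   = {at(bay), have(k2), key_at(k2,office), open(d_bay_office)}

== RESULT ==
["at(bay)", "have(k2)", "key_at(k2,office)", "open(d_bay_office)"]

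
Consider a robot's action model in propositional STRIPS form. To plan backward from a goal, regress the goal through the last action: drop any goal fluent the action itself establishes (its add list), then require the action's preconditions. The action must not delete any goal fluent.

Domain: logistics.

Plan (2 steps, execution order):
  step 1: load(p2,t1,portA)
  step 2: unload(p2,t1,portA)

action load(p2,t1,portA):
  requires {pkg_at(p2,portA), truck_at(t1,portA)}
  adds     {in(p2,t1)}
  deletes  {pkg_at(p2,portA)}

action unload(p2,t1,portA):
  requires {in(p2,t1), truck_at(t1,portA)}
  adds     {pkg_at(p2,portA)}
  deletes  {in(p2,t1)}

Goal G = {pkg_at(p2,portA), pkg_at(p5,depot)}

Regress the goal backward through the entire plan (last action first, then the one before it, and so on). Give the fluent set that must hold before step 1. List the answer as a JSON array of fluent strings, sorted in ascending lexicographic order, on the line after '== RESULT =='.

Regress step by step:
  through step 2 (unload(p2,t1,portA)): drop {pkg_at(p2,portA)}, keep {pkg_at(p5,depot)}, require {in(p2,t1), truck_at(t1,portA)}
    → {in(p2,t1), pkg_at(p5,depot), truck_at(t1,portA)}
  through step 1 (load(p2,t1,portA)): drop {in(p2,t1)}, keep {pkg_at(p5,depot), truck_at(t1,portA)}, require {pkg_at(p2,portA), truck_at(t1,portA)}
    → {pkg_at(p2,portA), pkg_at(p5,depot), truck_at(t1,portA)}

== RESULT ==
["pkg_at(p2,portA)", "pkg_at(p5,depot)", "truck_at(t1,portA)"]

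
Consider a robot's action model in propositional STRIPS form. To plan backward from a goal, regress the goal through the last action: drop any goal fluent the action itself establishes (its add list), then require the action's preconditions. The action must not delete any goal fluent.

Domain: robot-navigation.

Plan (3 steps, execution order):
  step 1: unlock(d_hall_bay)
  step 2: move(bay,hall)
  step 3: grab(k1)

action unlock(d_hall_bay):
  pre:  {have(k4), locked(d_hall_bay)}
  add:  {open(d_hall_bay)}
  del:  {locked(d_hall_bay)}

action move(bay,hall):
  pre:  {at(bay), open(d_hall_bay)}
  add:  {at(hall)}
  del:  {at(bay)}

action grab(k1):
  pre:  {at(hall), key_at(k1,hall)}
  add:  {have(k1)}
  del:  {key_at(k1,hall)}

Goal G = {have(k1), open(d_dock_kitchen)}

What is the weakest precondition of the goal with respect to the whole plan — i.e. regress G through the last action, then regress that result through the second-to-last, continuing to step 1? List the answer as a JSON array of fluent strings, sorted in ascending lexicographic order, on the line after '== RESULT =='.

Work backward from the goal:
  through step 3 (grab(k1)): drop {have(k1)}, keep {open(d_dock_kitchen)}, require {at(hall), key_at(k1,hall)}
    → {at(hall), key_at(k1,hall), open(d_dock_kitchen)}
  through step 2 (move(bay,hall)): drop {at(hall)}, keep {key_at(k1,hall), open(d_dock_kitchen)}, require {at(bay), open(d_hall_bay)}
    → {at(bay), key_at(k1,hall), open(d_dock_kitchen), open(d_hall_bay)}
  through step 1 (unlock(d_hall_bay)): drop {open(d_hall_bay)}, keep {at(bay), key_at(k1,hall), open(d_dock_kitchen)}, require {have(k4), locked(d_hall_bay)}
    → {at(bay), have(k4), key_at(k1,hall), locked(d_hall_bay), open(d_dock_kitchen)}

== RESULT ==
["at(bay)", "have(k4)", "key_at(k1,hall)", "locked(d_hall_bay)", "open(d_dock_kitchen)"]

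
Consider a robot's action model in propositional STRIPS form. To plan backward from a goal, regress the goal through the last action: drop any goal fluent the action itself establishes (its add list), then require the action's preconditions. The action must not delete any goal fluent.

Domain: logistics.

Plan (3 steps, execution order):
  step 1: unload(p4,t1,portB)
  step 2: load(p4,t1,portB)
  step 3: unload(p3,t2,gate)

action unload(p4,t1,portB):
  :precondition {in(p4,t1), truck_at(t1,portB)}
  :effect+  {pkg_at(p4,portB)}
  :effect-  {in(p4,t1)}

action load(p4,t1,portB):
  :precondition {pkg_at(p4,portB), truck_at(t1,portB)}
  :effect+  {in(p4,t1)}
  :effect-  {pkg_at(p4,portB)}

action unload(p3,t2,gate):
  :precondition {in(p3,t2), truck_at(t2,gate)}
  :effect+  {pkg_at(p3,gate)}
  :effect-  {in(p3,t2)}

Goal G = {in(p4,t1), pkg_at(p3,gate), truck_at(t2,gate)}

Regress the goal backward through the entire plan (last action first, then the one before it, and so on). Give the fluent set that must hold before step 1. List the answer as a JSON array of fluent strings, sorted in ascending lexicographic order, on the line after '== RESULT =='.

Work backward from the goal:
  through step 3 (unload(p3,t2,gate)): drop {pkg_at(p3,gate)}, keep {in(p4,t1), truck_at(t2,gate)}, require {in(p3,t2), truck_at(t2,gate)}
    → {in(p3,t2), in(p4,t1), truck_at(t2,gate)}
  through step 2 (load(p4,t1,portB)): drop {in(p4,t1)}, keep {in(p3,t2), truck_at(t2,gate)}, require {pkg_at(p4,portB), truck_at(t1,portB)}
    → {in(p3,t2), pkg_at(p4,portB), truck_at(t1,portB), truck_at(t2,gate)}
  through step 1 (unload(p4,t1,portB)): drop {pkg_at(p4,portB)}, keep {in(p3,t2), truck_at(t1,portB), truck_at(t2,gate)}, require {in(p4,t1), truck_at(t1,portB)}
    → {in(p3,t2), in(p4,t1), truck_at(t1,portB), truck_at(t2,gate)}

== RESULT ==
["in(p3,t2)", "in(p4,t1)", "truck_at(t1,portB)", "truck_at(t2,gate)"]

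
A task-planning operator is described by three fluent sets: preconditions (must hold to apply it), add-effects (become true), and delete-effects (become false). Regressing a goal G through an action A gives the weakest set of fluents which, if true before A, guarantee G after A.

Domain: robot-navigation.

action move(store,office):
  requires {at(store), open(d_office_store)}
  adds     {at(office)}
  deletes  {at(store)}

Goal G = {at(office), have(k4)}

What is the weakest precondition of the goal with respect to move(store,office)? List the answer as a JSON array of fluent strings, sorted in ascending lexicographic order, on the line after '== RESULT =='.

Regress:
  G ∩ del = {}  (empty — regression defined)
  G \ add = {at(office), have(k4)} \ {at(office)} = {have(k4)}
  ∪ pre   = {have(k4)} ∪ {at(store), open(d_office_store)}
          = {at(store), have(k4), open(d_office_store)}

== RESULT ==
["at(store)", "have(k4)", "open(d_office_store)"]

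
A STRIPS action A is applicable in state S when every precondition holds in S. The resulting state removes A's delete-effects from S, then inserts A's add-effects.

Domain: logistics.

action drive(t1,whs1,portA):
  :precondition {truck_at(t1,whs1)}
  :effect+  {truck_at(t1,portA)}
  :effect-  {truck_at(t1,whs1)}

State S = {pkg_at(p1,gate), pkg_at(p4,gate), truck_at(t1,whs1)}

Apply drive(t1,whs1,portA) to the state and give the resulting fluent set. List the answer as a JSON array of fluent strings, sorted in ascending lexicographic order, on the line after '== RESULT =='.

Compute (S \ del) ∪ add:
  pre ⊆ S: {truck_at(t1,whs1)} ⊆ S  — applicable
  S \ del = {pkg_at(p1,gate), pkg_at(p4,gate)}
  ∪ add   = {pkg_at(p1,gate), pkg_at(p4,gate), truck_at(t1,portA)}

== RESULT ==
["pkg_at(p1,gate)", "pkg_at(p4,gate)", "truck_at(t1,portA)"]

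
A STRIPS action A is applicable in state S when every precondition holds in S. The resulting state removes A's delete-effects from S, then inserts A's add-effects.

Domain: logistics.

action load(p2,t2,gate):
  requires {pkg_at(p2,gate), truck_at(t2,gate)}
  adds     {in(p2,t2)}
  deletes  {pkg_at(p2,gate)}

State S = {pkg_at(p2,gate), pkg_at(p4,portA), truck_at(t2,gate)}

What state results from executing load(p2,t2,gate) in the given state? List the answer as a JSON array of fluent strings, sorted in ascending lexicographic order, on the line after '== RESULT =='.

Compute (S \ del) ∪ add:
  pre ⊆ S: {pkg_at(p2,gate), truck_at(t2,gate)} ⊆ S  — applicable
  S \ del = {pkg_at(p4,portA), truck_at(t2,gate)}
  ∪ add   = {in(p2,t2), pkg_at(p4,portA), truck_at(t2,gate)}

== RESULT ==
["in(p2,t2)", "pkg_at(p4,portA)", "truck_at(t2,gate)"]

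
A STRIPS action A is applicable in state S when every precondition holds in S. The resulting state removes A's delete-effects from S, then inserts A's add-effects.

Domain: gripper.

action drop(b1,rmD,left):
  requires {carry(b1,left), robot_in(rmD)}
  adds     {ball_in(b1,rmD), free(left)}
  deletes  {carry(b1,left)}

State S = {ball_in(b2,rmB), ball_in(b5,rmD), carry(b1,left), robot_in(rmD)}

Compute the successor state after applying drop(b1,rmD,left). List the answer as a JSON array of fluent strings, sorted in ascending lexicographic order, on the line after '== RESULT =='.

Progress:
  pre ⊆ S: {carry(b1,left), robot_in(rmD)} ⊆ S  — applicable
  S \ del = {ball_in(b2,rmB), ball_in(b5,rmD), robot_in(rmD)}
  ∪ add   = {ball_in(b1,rmD), ball_in(b2,rmB), ball_in(b5,rmD), free(left), robot_in(rmD)}

== RESULT ==
["ball_in(b1,rmD)", "ball_in(b2,rmB)", "ball_in(b5,rmD)", "free(left)", "robot_in(rmD)"]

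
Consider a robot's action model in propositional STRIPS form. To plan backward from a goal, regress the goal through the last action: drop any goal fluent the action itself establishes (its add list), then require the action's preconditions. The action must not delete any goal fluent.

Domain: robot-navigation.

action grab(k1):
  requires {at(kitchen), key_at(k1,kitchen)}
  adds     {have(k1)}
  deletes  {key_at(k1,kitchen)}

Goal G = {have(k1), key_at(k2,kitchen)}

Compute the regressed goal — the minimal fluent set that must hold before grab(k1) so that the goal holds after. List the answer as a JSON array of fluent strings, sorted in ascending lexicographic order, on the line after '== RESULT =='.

Compute (G \ add) ∪ pre:
  G ∩ del = {}  (empty — regression defined)
  G \ add = {have(k1), key_at(k2,kitchen)} \ {have(k1)} = {key_at(k2,kitchen)}
  ∪ pre   = {key_at(k2,kitchen)} ∪ {at(kitchen), key_at(k1,kitchen)}
          = {at(kitchen), key_at(k1,kitchen), key_at(k2,kitchen)}

== RESULT ==
["at(kitchen)", "key_at(k1,kitchen)", "key_at(k2,kitchen)"]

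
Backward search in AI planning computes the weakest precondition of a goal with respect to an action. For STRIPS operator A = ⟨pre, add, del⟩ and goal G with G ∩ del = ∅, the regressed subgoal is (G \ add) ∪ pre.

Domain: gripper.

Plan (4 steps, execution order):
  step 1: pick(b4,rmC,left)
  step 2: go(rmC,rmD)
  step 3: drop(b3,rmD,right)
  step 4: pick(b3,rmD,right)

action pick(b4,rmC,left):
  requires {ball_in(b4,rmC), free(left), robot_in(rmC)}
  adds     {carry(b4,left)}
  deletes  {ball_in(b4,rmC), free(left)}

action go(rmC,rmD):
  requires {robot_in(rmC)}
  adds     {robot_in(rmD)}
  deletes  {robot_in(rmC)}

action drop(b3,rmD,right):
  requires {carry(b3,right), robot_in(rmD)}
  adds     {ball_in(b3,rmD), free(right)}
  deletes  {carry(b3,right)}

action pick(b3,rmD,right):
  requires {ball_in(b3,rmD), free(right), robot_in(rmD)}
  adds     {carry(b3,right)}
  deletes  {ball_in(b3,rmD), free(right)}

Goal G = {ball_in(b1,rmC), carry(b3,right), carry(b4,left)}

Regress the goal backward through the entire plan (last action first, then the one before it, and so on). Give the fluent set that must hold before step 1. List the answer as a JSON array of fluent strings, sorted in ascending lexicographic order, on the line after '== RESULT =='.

Work backward from the goal:
  through step 4 (pick(b3,rmD,right)): drop {carry(b3,right)}, keep {ball_in(b1,rmC), carry(b4,left)}, require {ball_in(b3,rmD), free(right), robot_in(rmD)}
    → {ball_in(b1,rmC), ball_in(b3,rmD), carry(b4,left), free(right), robot_in(rmD)}
  through step 3 (drop(b3,rmD,right)): drop {ball_in(b3,rmD), free(right)}, keep {ball_in(b1,rmC), carry(b4,left), robot_in(rmD)}, require {carry(b3,right), robot_in(rmD)}
    → {ball_in(b1,rmC), carry(b3,right), carry(b4,left), robot_in(rmD)}
  through step 2 (go(rmC,rmD)): drop {robot_in(rmD)}, keep {ball_in(b1,rmC), carry(b3,right), carry(b4,left)}, require {robot_in(rmC)}
    → {ball_in(b1,rmC), carry(b3,right), carry(b4,left), robot_in(rmC)}
  through step 1 (pick(b4,rmC,left)): drop {carry(b4,left)}, keep {ball_in(b1,rmC), carry(b3,right), robot_in(rmC)}, require {ball_in(b4,rmC), free(left), robot_in(rmC)}
    → {ball_in(b1,rmC), ball_in(b4,rmC), carry(b3,right), free(left), robot_in(rmC)}

== RESULT ==
["ball_in(b1,rmC)", "ball_in(b4,rmC)", "carry(b3,right)", "free(left)", "robot_in(rmC)"]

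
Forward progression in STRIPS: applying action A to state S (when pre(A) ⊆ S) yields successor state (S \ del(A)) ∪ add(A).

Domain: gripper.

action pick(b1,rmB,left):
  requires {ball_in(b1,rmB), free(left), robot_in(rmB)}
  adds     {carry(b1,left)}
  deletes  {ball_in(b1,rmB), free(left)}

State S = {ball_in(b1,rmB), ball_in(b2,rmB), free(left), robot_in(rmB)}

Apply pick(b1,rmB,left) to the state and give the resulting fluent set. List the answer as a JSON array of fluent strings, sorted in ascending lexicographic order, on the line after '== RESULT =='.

Compute (S \ del) ∪ add:
  pre ⊆ S: {ball_in(b1,rmB), free(left), robot_in(rmB)} ⊆ S  — applicable
  S \ del = {ball_in(b2,rmB), robot_in(rmB)}
  ∪ add   = {ball_in(b2,rmB), carry(b1,left), robot_in(rmB)}

== RESULT ==
["ball_in(b2,rmB)", "carry(b1,left)", "robot_in(rmB)"]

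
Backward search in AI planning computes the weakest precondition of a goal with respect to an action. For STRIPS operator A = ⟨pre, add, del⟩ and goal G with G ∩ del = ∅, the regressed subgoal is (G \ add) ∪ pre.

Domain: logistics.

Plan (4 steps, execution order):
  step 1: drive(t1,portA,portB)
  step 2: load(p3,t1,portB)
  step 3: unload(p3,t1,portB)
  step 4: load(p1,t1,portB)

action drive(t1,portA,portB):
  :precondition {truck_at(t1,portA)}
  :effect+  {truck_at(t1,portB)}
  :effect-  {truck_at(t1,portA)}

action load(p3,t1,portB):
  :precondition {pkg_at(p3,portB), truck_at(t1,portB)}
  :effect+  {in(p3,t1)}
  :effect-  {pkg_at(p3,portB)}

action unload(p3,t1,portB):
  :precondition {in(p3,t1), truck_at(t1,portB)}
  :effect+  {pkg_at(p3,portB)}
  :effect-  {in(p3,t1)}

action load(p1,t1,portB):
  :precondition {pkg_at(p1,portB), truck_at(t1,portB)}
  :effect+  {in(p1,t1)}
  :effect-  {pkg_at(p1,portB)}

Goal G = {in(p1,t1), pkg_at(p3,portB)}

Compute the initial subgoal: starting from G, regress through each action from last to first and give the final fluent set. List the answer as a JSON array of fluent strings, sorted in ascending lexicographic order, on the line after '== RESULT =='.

Regress step by step:
  through step 4 (load(p1,t1,portB)): drop {in(p1,t1)}, keep {pkg_at(p3,portB)}, require {pkg_at(p1,portB), truck_at(t1,portB)}
    → {pkg_at(p1,portB), pkg_at(p3,portB), truck_at(t1,portB)}
  through step 3 (unload(p3,t1,portB)): drop {pkg_at(p3,portB)}, keep {pkg_at(p1,portB), truck_at(t1,portB)}, require {in(p3,t1), truck_at(t1,portB)}
    → {in(p3,t1), pkg_at(p1,portB), truck_at(t1,portB)}
  through step 2 (load(p3,t1,portB)): drop {in(p3,t1)}, keep {pkg_at(p1,portB), truck_at(t1,portB)}, require {pkg_at(p3,portB), truck_at(t1,portB)}
    → {pkg_at(p1,portB), pkg_at(p3,portB), truck_at(t1,portB)}
  through step 1 (drive(t1,portA,portB)): drop {truck_at(t1,portB)}, keep {pkg_at(p1,portB), pkg_at(p3,portB)}, require {truck_at(t1,portA)}
    → {pkg_at(p1,portB), pkg_at(p3,portB), truck_at(t1,portA)}

== RESULT ==
["pkg_at(p1,portB)", "pkg_at(p3,portB)", "truck_at(t1,portA)"]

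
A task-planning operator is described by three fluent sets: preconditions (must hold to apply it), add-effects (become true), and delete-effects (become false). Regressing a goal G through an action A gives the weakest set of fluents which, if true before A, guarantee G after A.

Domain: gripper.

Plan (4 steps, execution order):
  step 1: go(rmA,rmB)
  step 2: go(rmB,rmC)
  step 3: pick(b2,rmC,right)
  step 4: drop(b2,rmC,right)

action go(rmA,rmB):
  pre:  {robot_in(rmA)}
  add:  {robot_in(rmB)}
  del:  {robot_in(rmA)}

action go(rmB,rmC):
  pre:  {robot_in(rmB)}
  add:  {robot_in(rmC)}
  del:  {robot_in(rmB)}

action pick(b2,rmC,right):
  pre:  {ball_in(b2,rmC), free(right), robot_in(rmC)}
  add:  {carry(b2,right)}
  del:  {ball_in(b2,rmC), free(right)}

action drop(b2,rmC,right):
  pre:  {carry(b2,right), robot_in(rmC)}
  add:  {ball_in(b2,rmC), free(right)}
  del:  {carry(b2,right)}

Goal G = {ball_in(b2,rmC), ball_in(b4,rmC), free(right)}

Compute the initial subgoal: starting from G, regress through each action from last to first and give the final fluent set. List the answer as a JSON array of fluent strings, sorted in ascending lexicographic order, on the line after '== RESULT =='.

Regress step by step:
  through step 4 (drop(b2,rmC,right)): drop {ball_in(b2,rmC), free(right)}, keep {ball_in(b4,rmC)}, require {carry(b2,right), robot_in(rmC)}
    → {ball_in(b4,rmC), carry(b2,right), robot_in(rmC)}
  through step 3 (pick(b2,rmC,right)): drop {carry(b2,right)}, keep {ball_in(b4,rmC), robot_in(rmC)}, require {ball_in(b2,rmC), free(right), robot_in(rmC)}
    → {ball_in(b2,rmC), ball_in(b4,rmC), free(right), robot_in(rmC)}
  through step 2 (go(rmB,rmC)): drop {robot_in(rmC)}, keep {ball_in(b2,rmC), ball_in(b4,rmC), free(right)}, require {robot_in(rmB)}
    → {ball_in(b2,rmC), ball_in(b4,rmC), free(right), robot_in(rmB)}
  through step 1 (go(rmA,rmB)): drop {robot_in(rmB)}, keep {ball_in(b2,rmC), ball_in(b4,rmC), free(right)}, require {robot_in(rmA)}
    → {ball_in(b2,rmC), ball_in(b4,rmC), free(right), robot_in(rmA)}

== RESULT ==
["ball_in(b2,rmC)", "ball_in(b4,rmC)", "free(right)", "robot_in(rmA)"]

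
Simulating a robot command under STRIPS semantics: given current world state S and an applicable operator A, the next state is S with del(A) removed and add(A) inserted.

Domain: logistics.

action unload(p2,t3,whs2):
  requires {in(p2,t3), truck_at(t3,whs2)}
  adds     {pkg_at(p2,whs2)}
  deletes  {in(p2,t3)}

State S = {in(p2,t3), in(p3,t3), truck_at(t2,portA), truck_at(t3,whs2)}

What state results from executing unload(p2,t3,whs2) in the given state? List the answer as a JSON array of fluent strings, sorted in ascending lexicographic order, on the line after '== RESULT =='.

Progress:
  pre ⊆ S: {in(p2,t3), truck_at(t3,whs2)} ⊆ S  — applicable
  S \ del = {in(p3,t3), truck_at(t2,portA), truck_at(t3,whs2)}
  ∪ add   = {in(p3,t3), pkg_at(p2,whs2), truck_at(t2,portA), truck_at(t3,whs2)}

== RESULT ==
["in(p3,t3)", "pkg_at(p2,whs2)", "truck_at(t2,portA)", "truck_at(t3,whs2)"]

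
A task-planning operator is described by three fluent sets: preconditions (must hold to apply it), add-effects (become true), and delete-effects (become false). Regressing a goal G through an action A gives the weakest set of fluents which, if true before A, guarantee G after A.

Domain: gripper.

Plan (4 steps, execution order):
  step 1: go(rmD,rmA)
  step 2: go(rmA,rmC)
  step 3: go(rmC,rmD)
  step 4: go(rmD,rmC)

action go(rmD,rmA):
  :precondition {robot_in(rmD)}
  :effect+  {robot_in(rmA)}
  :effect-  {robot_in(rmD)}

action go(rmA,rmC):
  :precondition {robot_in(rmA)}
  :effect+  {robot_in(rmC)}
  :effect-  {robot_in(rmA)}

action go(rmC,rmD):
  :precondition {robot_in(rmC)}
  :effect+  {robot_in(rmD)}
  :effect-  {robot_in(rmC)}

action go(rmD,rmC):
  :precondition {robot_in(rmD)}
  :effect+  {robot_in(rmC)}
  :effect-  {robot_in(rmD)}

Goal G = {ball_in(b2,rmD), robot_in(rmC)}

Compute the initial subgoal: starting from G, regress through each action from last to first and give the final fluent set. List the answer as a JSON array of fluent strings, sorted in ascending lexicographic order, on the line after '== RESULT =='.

Work backward from the goal:
  through step 4 (go(rmD,rmC)): drop {robot_in(rmC)}, keep {ball_in(b2,rmD)}, require {robot_in(rmD)}
    → {ball_in(b2,rmD), robot_in(rmD)}
  through step 3 (go(rmC,rmD)): drop {robot_in(rmD)}, keep {ball_in(b2,rmD)}, require {robot_in(rmC)}
    → {ball_in(b2,rmD), robot_in(rmC)}
  through step 2 (go(rmA,rmC)): drop {robot_in(rmC)}, keep {ball_in(b2,rmD)}, require {robot_in(rmA)}
    → {ball_in(b2,rmD), robot_in(rmA)}
  through step 1 (go(rmD,rmA)): drop {robot_in(rmA)}, keep {ball_in(b2,rmD)}, require {robot_in(rmD)}
    → {ball_in(b2,rmD), robot_in(rmD)}

== RESULT ==
["ball_in(b2,rmD)", "robot_in(rmD)"]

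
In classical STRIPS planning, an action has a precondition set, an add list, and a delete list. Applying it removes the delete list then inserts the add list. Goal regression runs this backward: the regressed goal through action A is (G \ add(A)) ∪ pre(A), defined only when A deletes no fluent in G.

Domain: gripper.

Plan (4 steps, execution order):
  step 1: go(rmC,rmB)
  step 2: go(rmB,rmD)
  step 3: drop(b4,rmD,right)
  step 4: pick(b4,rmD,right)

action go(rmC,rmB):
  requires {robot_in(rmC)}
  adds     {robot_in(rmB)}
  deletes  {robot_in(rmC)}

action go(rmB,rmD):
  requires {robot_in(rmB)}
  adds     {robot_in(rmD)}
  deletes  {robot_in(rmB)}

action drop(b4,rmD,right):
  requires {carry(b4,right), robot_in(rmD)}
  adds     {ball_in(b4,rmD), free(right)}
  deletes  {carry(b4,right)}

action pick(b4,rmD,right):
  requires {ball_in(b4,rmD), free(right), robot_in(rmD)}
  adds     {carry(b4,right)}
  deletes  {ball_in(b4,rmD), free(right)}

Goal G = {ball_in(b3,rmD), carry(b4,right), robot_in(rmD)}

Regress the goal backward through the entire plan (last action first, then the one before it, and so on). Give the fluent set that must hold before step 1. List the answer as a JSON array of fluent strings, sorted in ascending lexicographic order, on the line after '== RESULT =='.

Regress step by step:
  through step 4 (pick(b4,rmD,right)): drop {carry(b4,right)}, keep {ball_in(b3,rmD), robot_in(rmD)}, require {ball_in(b4,rmD), free(right), robot_in(rmD)}
    → {ball_in(b3,rmD), ball_in(b4,rmD), free(right), robot_in(rmD)}
  through step 3 (drop(b4,rmD,right)): drop {ball_in(b4,rmD), free(right)}, keep {ball_in(b3,rmD), robot_in(rmD)}, require {carry(b4,right), robot_in(rmD)}
    → {ball_in(b3,rmD), carry(b4,right), robot_in(rmD)}
  through step 2 (go(rmB,rmD)): drop {robot_in(rmD)}, keep {ball_in(b3,rmD), carry(b4,right)}, require {robot_in(rmB)}
    → {ball_in(b3,rmD), carry(b4,right), robot_in(rmB)}
  through step 1 (go(rmC,rmB)): drop {robot_in(rmB)}, keep {ball_in(b3,rmD), carry(b4,right)}, require {robot_in(rmC)}
    → {ball_in(b3,rmD), carry(b4,right), robot_in(rmC)}

== RESULT ==
["ball_in(b3,rmD)", "carry(b4,right)", "robot_in(rmC)"]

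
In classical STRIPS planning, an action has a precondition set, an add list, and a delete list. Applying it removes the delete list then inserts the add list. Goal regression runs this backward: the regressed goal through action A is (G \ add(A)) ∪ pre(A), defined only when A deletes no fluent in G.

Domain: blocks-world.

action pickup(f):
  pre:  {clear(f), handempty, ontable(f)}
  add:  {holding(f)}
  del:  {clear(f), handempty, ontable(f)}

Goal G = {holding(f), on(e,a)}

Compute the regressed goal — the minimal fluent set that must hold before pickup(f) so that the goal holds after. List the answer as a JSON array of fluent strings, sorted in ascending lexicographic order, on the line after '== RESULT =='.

Compute (G \ add) ∪ pre:
  G ∩ del = {}  (empty — regression defined)
  G \ add = {holding(f), on(e,a)} \ {holding(f)} = {on(e,a)}
  ∪ pre   = {on(e,a)} ∪ {clear(f), handempty, ontable(f)}
          = {clear(f), handempty, on(e,a), ontable(f)}

== RESULT ==
["clear(f)", "handempty", "on(e,a)", "ontable(f)"]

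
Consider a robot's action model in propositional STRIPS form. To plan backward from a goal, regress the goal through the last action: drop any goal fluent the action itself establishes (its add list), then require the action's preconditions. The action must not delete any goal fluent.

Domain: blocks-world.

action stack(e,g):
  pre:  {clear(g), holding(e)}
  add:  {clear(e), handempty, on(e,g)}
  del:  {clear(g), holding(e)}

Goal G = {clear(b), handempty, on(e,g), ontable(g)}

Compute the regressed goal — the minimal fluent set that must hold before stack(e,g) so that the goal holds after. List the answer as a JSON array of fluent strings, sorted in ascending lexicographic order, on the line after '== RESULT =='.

Regress:
  G ∩ del = {}  (empty — regression defined)
  G \ add = {clear(b), handempty, on(e,g), ontable(g)} \ {clear(e), handempty, on(e,g)} = {clear(b), ontable(g)}
  ∪ pre   = {clear(b), ontable(g)} ∪ {clear(g), holding(e)}
          = {clear(b), clear(g), holding(e), ontable(g)}

== RESULT ==
["clear(b)", "clear(g)", "holding(e)", "ontable(g)"]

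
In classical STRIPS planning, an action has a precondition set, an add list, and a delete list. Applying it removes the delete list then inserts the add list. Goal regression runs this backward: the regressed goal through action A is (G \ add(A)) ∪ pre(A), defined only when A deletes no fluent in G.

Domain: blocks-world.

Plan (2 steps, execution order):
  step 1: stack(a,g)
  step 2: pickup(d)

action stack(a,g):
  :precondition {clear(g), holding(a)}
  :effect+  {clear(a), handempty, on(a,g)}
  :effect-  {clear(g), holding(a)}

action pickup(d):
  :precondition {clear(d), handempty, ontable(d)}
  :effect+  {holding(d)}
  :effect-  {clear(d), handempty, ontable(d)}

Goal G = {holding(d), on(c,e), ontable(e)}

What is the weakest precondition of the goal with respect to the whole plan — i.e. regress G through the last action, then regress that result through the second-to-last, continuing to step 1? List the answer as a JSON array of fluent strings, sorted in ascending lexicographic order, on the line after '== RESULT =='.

Regress step by step:
  through step 2 (pickup(d)): drop {holding(d)}, keep {on(c,e), ontable(e)}, require {clear(d), handempty, ontable(d)}
    → {clear(d), handempty, on(c,e), ontable(d), ontable(e)}
  through step 1 (stack(a,g)): drop {handempty}, keep {clear(d), on(c,e), ontable(d), ontable(e)}, require {clear(g), holding(a)}
    → {clear(d), clear(g), holding(a), on(c,e), ontable(d), ontable(e)}

== RESULT ==
["clear(d)", "clear(g)", "holding(a)", "on(c,e)", "ontable(d)", "ontable(e)"]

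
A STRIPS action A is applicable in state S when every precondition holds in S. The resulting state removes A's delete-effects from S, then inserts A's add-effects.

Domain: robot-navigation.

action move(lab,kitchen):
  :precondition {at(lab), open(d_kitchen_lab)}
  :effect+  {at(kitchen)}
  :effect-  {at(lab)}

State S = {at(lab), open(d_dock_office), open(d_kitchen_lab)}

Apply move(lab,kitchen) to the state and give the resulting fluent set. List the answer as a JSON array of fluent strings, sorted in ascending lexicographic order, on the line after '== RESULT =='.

Compute (S \ del) ∪ add:
  pre ⊆ S: {at(lab), open(d_kitchen_lab)} ⊆ S  — applicable
  S \ del = {open(d_dock_office), open(d_kitchen_lab)}
  ∪ add   = {at(kitchen), open(d_dock_office), open(d_kitchen_lab)}

== RESULT ==
["at(kitchen)", "open(d_dock_office)", "open(d_kitchen_lab)"]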